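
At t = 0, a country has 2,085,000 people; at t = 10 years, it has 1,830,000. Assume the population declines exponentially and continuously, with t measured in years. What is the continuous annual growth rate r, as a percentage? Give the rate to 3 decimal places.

1830000 = 2085000 · e^(r·10)
e^(10r) = 1830000/2085000 = 0.8777
r = ln(0.8777) / 10 = -0.13045 / 10

r ≈ -1.305% per year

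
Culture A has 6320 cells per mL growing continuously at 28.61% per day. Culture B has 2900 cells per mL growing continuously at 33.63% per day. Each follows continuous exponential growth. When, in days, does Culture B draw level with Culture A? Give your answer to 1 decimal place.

t ≈ 15.5 days

6320·e^(0.2861t) = 2900·e^(0.3363t)
6320/2900 = e^((0.3363 − 0.2861)t) → ln(2.17931) = 0.0502·t
t = 0.77901 / 0.0502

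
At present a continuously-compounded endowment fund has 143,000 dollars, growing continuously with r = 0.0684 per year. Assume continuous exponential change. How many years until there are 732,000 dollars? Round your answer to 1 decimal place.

732000 = 143000 · e^(0.0684·t)
t = ln(732000/143000) / 0.0684 = ln(5.11888) / 0.0684 = 1.63294 / 0.0684

t ≈ 23.9 years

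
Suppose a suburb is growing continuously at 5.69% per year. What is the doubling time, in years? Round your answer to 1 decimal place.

doubling time ≈ 12.2 years

doubling time = ln(2) / |r| = 0.69315 / 0.0569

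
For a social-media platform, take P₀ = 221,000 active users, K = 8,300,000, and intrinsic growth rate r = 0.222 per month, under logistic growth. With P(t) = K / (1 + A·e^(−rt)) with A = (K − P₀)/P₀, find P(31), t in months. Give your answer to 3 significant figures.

A = (8300000 − 221000)/221000 = 36.55656
P(31) = 8300000 / (1 + 36.55656·e^(−0.222·31)) = 8300000 / (1 + 36.55656·0.001026)
= 8300000 / 1.03751 ≈ 7999920.46

≈ 8,000,000 active users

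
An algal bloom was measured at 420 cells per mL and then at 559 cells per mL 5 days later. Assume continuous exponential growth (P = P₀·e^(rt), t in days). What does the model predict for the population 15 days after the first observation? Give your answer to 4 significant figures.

≈ 990.2 cells per mL

r = ln(559/420) / 5 ≈ 0.057179 per day
P(15) = 420 · e^(0.057179·15) = 420 · 2.35769 ≈ 990.23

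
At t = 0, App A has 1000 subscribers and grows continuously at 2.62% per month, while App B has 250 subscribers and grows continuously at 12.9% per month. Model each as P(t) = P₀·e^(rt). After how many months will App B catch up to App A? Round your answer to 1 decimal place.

t ≈ 13.5 months

1000·e^(0.0262t) = 250·e^(0.129t)
1000/250 = e^((0.129 − 0.0262)t) → ln(4) = 0.1028·t
t = 1.38629 / 0.1028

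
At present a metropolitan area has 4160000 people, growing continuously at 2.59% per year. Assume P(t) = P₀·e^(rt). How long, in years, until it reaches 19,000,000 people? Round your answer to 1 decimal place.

t ≈ 58.6 years

19000000 = 4160000 · e^(0.0259·t)
t = ln(19000000/4160000) / 0.0259 = ln(4.56731) / 0.0259 = 1.51892 / 0.0259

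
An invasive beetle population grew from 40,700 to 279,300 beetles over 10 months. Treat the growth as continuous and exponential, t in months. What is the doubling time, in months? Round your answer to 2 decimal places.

doubling time ≈ 3.60 months

r = ln(279300/40700) / 10 = ln(6.86241) / 10 ≈ 0.192606 per month
doubling time = ln 2 / |r| = 0.69315 / 0.192606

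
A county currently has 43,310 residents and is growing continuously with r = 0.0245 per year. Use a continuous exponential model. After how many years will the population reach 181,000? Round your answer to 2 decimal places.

t ≈ 58.37 years

181000 = 43310 · e^(0.0245·t)
t = ln(181000/43310) / 0.0245 = ln(4.17917) / 0.0245 = 1.43011 / 0.0245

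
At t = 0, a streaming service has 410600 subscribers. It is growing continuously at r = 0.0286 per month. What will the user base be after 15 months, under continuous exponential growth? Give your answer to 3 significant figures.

P(15) = 410600 · e^(0.0286·15) = 410600 · e^(0.429)
= 410600 · 1.53572 ≈ 630567.06

≈ 631,000 subscribers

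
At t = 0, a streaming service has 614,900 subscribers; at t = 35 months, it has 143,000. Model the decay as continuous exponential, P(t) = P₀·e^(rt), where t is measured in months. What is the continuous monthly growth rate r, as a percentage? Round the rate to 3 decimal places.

r ≈ -4.167% per month

143000 = 614900 · e^(r·35)
e^(35r) = 143000/614900 = 0.23256
r = ln(0.23256) / 35 = -1.45862 / 35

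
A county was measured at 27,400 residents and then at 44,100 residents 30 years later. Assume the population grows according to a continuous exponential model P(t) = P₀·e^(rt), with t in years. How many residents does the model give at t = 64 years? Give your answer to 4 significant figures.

r = ln(44100/27400) / 30 ≈ 0.015864 per year
P(64) = 27400 · e^(0.015864·64) = 27400 · 2.76016 ≈ 75628.42

≈ 75,630 residents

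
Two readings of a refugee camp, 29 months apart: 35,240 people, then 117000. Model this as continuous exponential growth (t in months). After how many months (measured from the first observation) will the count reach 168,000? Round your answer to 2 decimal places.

t ≈ 37.74 months

r = ln(117000/35240) / 29 ≈ 0.041379 per month
t = ln(168000/35240) / r = 1.56178 / 0.041379 ≈ 37.743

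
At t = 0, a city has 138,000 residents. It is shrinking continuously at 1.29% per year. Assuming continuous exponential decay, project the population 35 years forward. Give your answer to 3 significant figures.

≈ 87,900 residents

P(35) = 138000 · e^(-0.0129·35) = 138000 · e^(-0.4515)
= 138000 · 0.63667 ≈ 87860.79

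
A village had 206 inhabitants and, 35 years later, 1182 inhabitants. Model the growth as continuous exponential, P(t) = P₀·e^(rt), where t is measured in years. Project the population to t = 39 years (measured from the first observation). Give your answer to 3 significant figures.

≈ 1,440 inhabitants

r = ln(1182/206) / 35 ≈ 0.049917 per year
P(39) = 206 · e^(0.049917·39) = 206 · 7.00591 ≈ 1443.22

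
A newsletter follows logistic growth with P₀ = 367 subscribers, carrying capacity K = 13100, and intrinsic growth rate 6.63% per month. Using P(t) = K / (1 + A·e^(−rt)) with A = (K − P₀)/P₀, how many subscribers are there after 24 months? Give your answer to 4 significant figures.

A = (13100 − 367)/367 = 34.69482
P(24) = 13100 / (1 + 34.69482·e^(−0.0663·24)) = 13100 / (1 + 34.69482·0.203681)
= 13100 / 8.06668 ≈ 1623.96

≈ 1,624 subscribers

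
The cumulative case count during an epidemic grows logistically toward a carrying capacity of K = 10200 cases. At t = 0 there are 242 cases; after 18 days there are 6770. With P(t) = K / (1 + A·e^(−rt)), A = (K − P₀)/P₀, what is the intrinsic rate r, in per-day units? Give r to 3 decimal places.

A = (10200 − 242)/242 = 41.14876
6770 = 10200/(1 + 41.14876·e^(−r·18)) → e^(−18r) = (1.50665 − 1)/41.14876 = 0.012313
r = −ln(0.012313)/18 = 4.39713/18

r ≈ 0.244 per day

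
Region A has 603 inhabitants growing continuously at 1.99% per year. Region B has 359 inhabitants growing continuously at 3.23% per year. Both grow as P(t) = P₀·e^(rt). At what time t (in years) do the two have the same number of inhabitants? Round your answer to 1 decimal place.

603·e^(0.0199t) = 359·e^(0.0323t)
603/359 = e^((0.0323 − 0.0199)t) → ln(1.67967) = 0.0124·t
t = 0.51859 / 0.0124

t ≈ 41.8 years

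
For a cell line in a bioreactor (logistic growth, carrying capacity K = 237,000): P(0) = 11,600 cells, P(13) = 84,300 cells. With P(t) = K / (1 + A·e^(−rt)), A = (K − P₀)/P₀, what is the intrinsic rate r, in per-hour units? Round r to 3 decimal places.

A = (237000 − 11600)/11600 = 19.43103
84300 = 237000/(1 + 19.43103·e^(−r·13)) → e^(−13r) = (2.81139 − 1)/19.43103 = 0.093221
r = −ln(0.093221)/13 = 2.37278/13

r ≈ 0.183 per hour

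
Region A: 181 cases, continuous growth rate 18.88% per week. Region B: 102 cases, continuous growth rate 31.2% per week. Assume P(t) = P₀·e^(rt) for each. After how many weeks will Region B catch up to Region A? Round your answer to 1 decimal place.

t ≈ 4.7 weeks

181·e^(0.1888t) = 102·e^(0.312t)
181/102 = e^((0.312 − 0.1888)t) → ln(1.77451) = 0.1232·t
t = 0.57352 / 0.1232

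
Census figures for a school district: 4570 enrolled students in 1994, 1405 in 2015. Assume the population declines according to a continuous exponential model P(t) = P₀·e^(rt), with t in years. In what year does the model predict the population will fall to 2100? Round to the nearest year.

r = ln(1405/4570) / 21 = -1.17948/21 ≈ -0.056166 per year
t = ln(2100/4570) / r = -0.77758/-0.056166 ≈ 13.84 years after 1994

year 2008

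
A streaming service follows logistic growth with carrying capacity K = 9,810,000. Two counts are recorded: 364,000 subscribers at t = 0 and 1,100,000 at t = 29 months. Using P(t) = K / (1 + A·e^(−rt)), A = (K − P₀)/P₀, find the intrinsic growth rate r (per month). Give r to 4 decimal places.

r ≈ 0.0409 per month

A = (9810000 − 364000)/364000 = 25.95055
1100000 = 9810000/(1 + 25.95055·e^(−r·29)) → e^(−29r) = (8.91818 − 1)/25.95055 = 0.305126
r = −ln(0.305126)/29 = 1.18703/29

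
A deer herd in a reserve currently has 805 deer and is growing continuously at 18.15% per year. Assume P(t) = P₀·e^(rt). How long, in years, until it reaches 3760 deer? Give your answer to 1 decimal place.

t ≈ 8.5 years

3760 = 805 · e^(0.1815·t)
t = ln(3760/805) / 0.1815 = ln(4.67081) / 0.1815 = 1.54133 / 0.1815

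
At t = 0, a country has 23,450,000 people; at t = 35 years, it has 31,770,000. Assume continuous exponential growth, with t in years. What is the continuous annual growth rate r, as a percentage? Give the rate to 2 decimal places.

r ≈ 0.87% per year

31770000 = 23450000 · e^(r·35)
e^(35r) = 31770000/23450000 = 1.3548
r = ln(1.3548) / 35 = 0.30365 / 35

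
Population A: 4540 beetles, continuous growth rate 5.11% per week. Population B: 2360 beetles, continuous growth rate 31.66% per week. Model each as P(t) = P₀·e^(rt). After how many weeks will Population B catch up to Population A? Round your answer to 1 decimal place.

t ≈ 2.5 weeks

4540·e^(0.0511t) = 2360·e^(0.3166t)
4540/2360 = e^((0.3166 − 0.0511)t) → ln(1.92373) = 0.2655·t
t = 0.65427 / 0.2655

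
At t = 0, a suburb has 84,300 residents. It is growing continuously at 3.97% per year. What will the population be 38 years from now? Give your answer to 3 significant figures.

P(38) = 84300 · e^(0.0397·38) = 84300 · e^(1.5086)
= 84300 · 4.5204 ≈ 381069.53

≈ 381,000 residents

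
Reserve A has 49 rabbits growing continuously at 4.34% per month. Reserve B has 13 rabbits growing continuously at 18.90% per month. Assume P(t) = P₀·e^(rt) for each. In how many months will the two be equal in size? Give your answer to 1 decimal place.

49·e^(0.0434t) = 13·e^(0.189t)
49/13 = e^((0.189 − 0.0434)t) → ln(3.76923) = 0.1456·t
t = 1.32687 / 0.1456

t ≈ 9.1 months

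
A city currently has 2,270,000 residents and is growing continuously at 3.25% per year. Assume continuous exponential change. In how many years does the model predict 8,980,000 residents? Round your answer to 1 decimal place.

t ≈ 42.3 years

8980000 = 2270000 · e^(0.0325·t)
t = ln(8980000/2270000) / 0.0325 = ln(3.95595) / 0.0325 = 1.37522 / 0.0325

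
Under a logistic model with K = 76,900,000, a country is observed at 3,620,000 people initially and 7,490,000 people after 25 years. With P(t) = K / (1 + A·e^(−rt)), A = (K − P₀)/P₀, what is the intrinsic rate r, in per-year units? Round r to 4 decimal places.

A = (76900000 − 3620000)/3620000 = 20.24309
7490000 = 76900000/(1 + 20.24309·e^(−r·25)) → e^(−25r) = (10.26702 − 1)/20.24309 = 0.457787
r = −ln(0.457787)/25 = 0.78135/25

r ≈ 0.0313 per year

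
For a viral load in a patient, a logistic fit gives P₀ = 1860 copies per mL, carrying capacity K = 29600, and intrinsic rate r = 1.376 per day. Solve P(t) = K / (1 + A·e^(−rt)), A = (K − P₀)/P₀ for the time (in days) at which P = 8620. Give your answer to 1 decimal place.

A = (29600 − 1860)/1860 = 14.91398
8620 = 29600/(1 + 14.91398·e^(−1.376t)) → 1 + 14.91398·e^(−1.376t) = 3.43387
e^(−1.376t) = 0.163194 → t = ln(6.12767)/1.376 = 1.81281/1.376

t ≈ 1.3 days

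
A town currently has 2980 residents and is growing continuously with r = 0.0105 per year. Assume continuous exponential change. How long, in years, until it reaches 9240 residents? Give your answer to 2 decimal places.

t ≈ 107.77 years

9240 = 2980 · e^(0.0105·t)
t = ln(9240/2980) / 0.0105 = ln(3.10067) / 0.0105 = 1.13162 / 0.0105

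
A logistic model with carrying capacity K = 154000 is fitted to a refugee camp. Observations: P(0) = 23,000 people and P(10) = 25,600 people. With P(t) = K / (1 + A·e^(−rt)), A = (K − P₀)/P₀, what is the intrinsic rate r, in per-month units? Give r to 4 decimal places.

r ≈ 0.0127 per month

A = (154000 − 23000)/23000 = 5.69565
25600 = 154000/(1 + 5.69565·e^(−r·10)) → e^(−10r) = (6.01562 − 1)/5.69565 = 0.880606
r = −ln(0.880606)/10 = 0.12715/10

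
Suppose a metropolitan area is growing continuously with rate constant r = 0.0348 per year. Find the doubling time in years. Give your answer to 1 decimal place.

doubling time = ln(2) / |r| = 0.69315 / 0.0348

doubling time ≈ 19.9 years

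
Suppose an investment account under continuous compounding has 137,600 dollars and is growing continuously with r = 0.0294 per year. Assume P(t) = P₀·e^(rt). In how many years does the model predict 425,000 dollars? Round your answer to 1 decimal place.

425000 = 137600 · e^(0.0294·t)
t = ln(425000/137600) / 0.0294 = ln(3.08866) / 0.0294 = 1.12774 / 0.0294

t ≈ 38.4 years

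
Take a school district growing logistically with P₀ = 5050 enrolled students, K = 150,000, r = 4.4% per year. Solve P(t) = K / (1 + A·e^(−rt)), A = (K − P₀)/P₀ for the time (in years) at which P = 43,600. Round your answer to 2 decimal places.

A = (150000 − 5050)/5050 = 28.70297
43600 = 150000/(1 + 28.70297·e^(−0.044t)) → 1 + 28.70297·e^(−0.044t) = 3.44037
e^(−0.044t) = 0.085021 → t = ln(11.76174)/0.044 = 2.46485/0.044

t ≈ 56.02 years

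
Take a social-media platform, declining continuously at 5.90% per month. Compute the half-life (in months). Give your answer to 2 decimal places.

half-life ≈ 11.75 months

half-life = ln(2) / |r| = 0.69315 / 0.059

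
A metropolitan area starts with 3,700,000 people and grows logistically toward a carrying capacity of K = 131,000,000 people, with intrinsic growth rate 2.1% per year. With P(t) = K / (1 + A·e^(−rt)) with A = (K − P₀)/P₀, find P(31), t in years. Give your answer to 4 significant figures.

A = (131000000 − 3700000)/3700000 = 34.40541
P(31) = 131000000 / (1 + 34.40541·e^(−0.021·31)) = 131000000 / (1 + 34.40541·0.521524)
= 131000000 / 18.94324 ≈ 6915394.08

≈ 6,915,000 people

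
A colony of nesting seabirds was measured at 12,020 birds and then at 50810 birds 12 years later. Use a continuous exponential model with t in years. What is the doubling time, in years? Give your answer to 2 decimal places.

doubling time ≈ 5.77 years

r = ln(50810/12020) / 12 = ln(4.22712) / 12 ≈ 0.120127 per year
doubling time = ln 2 / |r| = 0.69315 / 0.120127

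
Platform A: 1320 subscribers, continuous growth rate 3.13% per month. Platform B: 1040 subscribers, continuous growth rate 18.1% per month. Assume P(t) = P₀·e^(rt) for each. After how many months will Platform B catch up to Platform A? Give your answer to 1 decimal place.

1320·e^(0.0313t) = 1040·e^(0.181t)
1320/1040 = e^((0.181 − 0.0313)t) → ln(1.26923) = 0.1497·t
t = 0.23841 / 0.1497

t ≈ 1.6 months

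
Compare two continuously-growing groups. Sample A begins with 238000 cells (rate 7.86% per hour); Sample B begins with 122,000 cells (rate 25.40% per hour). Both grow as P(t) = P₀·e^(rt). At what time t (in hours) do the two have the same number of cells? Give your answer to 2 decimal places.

t ≈ 3.81 hours

238000·e^(0.0786t) = 122000·e^(0.254t)
238000/122000 = e^((0.254 − 0.0786)t) → ln(1.95082) = 0.1754·t
t = 0.66825 / 0.1754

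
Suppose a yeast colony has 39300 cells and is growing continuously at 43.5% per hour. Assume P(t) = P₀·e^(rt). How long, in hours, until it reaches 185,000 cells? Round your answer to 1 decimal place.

t ≈ 3.6 hours

185000 = 39300 · e^(0.435·t)
t = ln(185000/39300) / 0.435 = ln(4.70738) / 0.435 = 1.54913 / 0.435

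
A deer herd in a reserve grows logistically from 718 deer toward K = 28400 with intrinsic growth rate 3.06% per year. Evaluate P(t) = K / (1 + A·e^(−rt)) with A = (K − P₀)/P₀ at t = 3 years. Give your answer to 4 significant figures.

≈ 785.1 deer

A = (28400 − 718)/718 = 38.55432
P(3) = 28400 / (1 + 38.55432·e^(−0.0306·3)) = 28400 / (1 + 38.55432·0.912288)
= 28400 / 36.17263 ≈ 785.12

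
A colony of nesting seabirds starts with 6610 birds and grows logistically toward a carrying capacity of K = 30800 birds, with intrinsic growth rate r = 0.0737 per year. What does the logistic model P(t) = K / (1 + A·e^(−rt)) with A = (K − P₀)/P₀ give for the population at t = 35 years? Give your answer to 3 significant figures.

A = (30800 − 6610)/6610 = 3.65961
P(35) = 30800 / (1 + 3.65961·e^(−0.0737·35)) = 30800 / (1 + 3.65961·0.075812)
= 30800 / 1.27744 ≈ 24110.69

≈ 24,100 birds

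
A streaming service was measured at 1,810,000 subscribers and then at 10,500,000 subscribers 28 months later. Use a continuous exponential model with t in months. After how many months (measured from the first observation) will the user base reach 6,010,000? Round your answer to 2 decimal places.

r = ln(10500000/1810000) / 28 ≈ 0.062787 per month
t = ln(6010000/1810000) / r = 1.2001 / 0.062787 ≈ 19.114

t ≈ 19.11 months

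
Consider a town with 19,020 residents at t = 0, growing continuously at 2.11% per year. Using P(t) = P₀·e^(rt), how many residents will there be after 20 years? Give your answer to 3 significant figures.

≈ 29,000 residents

P(20) = 19020 · e^(0.0211·20) = 19020 · e^(0.422)
= 19020 · 1.52501 ≈ 29005.66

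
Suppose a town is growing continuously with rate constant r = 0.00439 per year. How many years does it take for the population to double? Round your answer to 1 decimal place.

doubling time ≈ 157.9 years

doubling time = ln(2) / |r| = 0.69315 / 0.00439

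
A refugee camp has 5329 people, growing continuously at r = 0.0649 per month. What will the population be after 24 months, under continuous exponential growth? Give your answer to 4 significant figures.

P(24) = 5329 · e^(0.0649·24) = 5329 · e^(1.5576)
= 5329 · 4.74741 ≈ 25298.97

≈ 25,300 people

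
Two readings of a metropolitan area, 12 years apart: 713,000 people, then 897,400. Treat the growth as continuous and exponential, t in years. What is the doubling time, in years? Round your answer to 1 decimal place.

doubling time ≈ 36.2 years

r = ln(897400/713000) / 12 = ln(1.25863) / 12 ≈ 0.019168 per year
doubling time = ln 2 / |r| = 0.69315 / 0.019168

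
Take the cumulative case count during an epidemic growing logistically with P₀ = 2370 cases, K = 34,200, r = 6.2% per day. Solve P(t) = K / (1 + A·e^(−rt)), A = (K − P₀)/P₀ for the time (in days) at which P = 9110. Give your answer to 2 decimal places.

A = (34200 − 2370)/2370 = 13.43038
9110 = 34200/(1 + 13.43038·e^(−0.062t)) → 1 + 13.43038·e^(−0.062t) = 3.75412
e^(−0.062t) = 0.205066 → t = ln(4.87648)/0.062 = 1.58442/0.062

t ≈ 25.56 days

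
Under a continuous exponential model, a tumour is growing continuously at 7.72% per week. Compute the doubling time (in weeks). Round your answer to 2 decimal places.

doubling time ≈ 8.98 weeks

doubling time = ln(2) / |r| = 0.69315 / 0.0772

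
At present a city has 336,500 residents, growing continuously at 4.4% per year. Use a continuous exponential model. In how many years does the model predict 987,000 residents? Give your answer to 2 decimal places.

987000 = 336500 · e^(0.044·t)
t = ln(987000/336500) / 0.044 = ln(2.93314) / 0.044 = 1.07607 / 0.044

t ≈ 24.46 years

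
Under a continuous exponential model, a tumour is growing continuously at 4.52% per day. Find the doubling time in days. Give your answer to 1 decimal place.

doubling time ≈ 15.3 days

doubling time = ln(2) / |r| = 0.69315 / 0.0452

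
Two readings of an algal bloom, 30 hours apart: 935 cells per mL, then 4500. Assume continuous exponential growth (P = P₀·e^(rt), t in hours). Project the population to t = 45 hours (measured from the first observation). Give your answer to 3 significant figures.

≈ 9,870 cells per mL

r = ln(4500/935) / 30 ≈ 0.052376 per hour
P(45) = 935 · e^(0.052376·45) = 935 · 10.55848 ≈ 9872.18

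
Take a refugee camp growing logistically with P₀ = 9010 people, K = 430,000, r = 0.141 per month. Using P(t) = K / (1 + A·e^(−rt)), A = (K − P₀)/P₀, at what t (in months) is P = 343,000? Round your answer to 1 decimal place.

t ≈ 37.0 months

A = (430000 − 9010)/9010 = 46.72475
343000 = 430000/(1 + 46.72475·e^(−0.141t)) → 1 + 46.72475·e^(−0.141t) = 1.25364
e^(−0.141t) = 0.005428 → t = ln(184.21367)/0.141 = 5.2161/0.141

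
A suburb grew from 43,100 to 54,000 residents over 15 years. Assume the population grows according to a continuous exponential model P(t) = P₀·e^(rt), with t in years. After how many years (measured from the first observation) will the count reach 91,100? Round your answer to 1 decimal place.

t ≈ 49.8 years

r = ln(54000/43100) / 15 ≈ 0.015031 per year
t = ln(91100/43100) / r = 0.74843 / 0.015031 ≈ 49.794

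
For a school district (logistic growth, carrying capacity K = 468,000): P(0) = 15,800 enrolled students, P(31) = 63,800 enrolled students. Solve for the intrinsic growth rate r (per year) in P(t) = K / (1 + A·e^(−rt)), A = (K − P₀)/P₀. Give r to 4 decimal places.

r ≈ 0.0486 per year

A = (468000 − 15800)/15800 = 28.62025
63800 = 468000/(1 + 28.62025·e^(−r·31)) → e^(−31r) = (7.33542 − 1)/28.62025 = 0.221362
r = −ln(0.221362)/31 = 1.50796/31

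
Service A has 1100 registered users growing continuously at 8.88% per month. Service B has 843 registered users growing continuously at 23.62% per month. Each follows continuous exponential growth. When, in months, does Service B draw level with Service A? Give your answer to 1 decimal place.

1100·e^(0.0888t) = 843·e^(0.2362t)
1100/843 = e^((0.2362 − 0.0888)t) → ln(1.30486) = 0.1474·t
t = 0.2661 / 0.1474

t ≈ 1.8 months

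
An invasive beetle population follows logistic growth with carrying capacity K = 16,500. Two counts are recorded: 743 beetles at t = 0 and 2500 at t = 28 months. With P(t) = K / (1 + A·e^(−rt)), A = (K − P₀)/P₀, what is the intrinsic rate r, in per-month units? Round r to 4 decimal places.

A = (16500 − 743)/743 = 21.20727
2500 = 16500/(1 + 21.20727·e^(−r·28)) → e^(−28r) = (6.6 − 1)/21.20727 = 0.26406
r = −ln(0.26406)/28 = 1.33158/28

r ≈ 0.0476 per month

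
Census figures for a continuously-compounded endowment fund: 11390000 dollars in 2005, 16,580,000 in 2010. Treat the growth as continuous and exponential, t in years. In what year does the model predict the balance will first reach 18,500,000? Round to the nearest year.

year 2011

r = ln(16580000/11390000) / 5 = 0.37546/5 ≈ 0.075092 per year
t = ln(18500000/11390000) / r = 0.48503/0.075092 ≈ 6.46 years after 2005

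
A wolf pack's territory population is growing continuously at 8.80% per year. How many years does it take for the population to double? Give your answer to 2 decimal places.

doubling time ≈ 7.88 years

doubling time = ln(2) / |r| = 0.69315 / 0.088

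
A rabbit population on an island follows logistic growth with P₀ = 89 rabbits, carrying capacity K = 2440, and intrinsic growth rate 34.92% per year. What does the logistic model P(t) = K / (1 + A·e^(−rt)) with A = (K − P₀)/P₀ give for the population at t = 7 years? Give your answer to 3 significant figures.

≈ 741 rabbits

A = (2440 − 89)/89 = 26.41573
P(7) = 2440 / (1 + 26.41573·e^(−0.3492·7)) = 2440 / (1 + 26.41573·0.086778)
= 2440 / 3.29231 ≈ 741.12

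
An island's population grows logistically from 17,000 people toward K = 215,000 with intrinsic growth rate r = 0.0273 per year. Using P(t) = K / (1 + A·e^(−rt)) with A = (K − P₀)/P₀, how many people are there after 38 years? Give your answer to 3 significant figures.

≈ 41,900 people

A = (215000 − 17000)/17000 = 11.64706
P(38) = 215000 / (1 + 11.64706·e^(−0.0273·38)) = 215000 / (1 + 11.64706·0.354375)
= 215000 / 5.12742 ≈ 41931.38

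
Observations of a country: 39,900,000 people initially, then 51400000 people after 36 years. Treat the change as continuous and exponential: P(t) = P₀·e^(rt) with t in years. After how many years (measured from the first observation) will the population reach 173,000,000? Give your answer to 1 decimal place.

r = ln(51400000/39900000) / 36 ≈ 0.007035 per year
t = ln(173000000/39900000) / r = 1.46692 / 0.007035 ≈ 208.515

t ≈ 208.5 years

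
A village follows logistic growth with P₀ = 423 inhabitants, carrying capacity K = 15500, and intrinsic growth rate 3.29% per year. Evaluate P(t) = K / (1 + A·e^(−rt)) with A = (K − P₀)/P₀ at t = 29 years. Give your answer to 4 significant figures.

≈ 1,052 inhabitants

A = (15500 − 423)/423 = 35.64303
P(29) = 15500 / (1 + 35.64303·e^(−0.0329·29)) = 15500 / (1 + 35.64303·0.385159)
= 15500 / 14.72822 ≈ 1052.4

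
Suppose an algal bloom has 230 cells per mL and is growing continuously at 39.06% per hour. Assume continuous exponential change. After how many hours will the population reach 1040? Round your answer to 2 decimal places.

t ≈ 3.86 hours

1040 = 230 · e^(0.3906·t)
t = ln(1040/230) / 0.3906 = ln(4.52174) / 0.3906 = 1.5089 / 0.3906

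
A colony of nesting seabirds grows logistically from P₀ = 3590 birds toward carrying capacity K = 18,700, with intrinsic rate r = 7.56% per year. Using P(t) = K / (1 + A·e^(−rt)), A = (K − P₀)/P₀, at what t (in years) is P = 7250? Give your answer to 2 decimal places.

t ≈ 12.97 years

A = (18700 − 3590)/3590 = 4.20891
7250 = 18700/(1 + 4.20891·e^(−0.0756t)) → 1 + 4.20891·e^(−0.0756t) = 2.57931
e^(−0.0756t) = 0.37523 → t = ln(2.66503)/0.0756 = 0.98022/0.0756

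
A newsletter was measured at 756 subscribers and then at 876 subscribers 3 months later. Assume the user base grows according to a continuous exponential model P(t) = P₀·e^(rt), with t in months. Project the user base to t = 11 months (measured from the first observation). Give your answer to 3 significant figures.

≈ 1,300 subscribers

r = ln(876/756) / 3 ≈ 0.049108 per month
P(11) = 756 · e^(0.049108·11) = 756 · 1.71633 ≈ 1297.55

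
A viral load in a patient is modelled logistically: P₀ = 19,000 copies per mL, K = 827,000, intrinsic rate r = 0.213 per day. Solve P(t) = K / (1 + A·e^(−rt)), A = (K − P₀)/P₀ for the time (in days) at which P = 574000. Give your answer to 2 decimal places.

A = (827000 − 19000)/19000 = 42.52632
574000 = 827000/(1 + 42.52632·e^(−0.213t)) → 1 + 42.52632·e^(−0.213t) = 1.44077
e^(−0.213t) = 0.010365 → t = ln(96.48263)/0.213 = 4.56936/0.213

t ≈ 21.45 days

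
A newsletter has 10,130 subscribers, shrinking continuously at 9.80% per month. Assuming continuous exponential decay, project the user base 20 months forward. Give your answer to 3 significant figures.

≈ 1,430 subscribers

P(20) = 10130 · e^(-0.098·20) = 10130 · e^(-1.96)
= 10130 · 0.14086 ≈ 1426.9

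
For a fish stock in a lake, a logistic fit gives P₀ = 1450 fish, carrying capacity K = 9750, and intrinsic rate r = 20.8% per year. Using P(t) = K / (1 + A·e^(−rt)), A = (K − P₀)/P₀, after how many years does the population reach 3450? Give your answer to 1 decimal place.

t ≈ 5.5 years

A = (9750 − 1450)/1450 = 5.72414
3450 = 9750/(1 + 5.72414·e^(−0.208t)) → 1 + 5.72414·e^(−0.208t) = 2.82609
e^(−0.208t) = 0.319015 → t = ln(3.13465)/0.208 = 1.14252/0.208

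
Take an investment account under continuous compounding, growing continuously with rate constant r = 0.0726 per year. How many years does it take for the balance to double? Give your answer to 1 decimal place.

doubling time = ln(2) / |r| = 0.69315 / 0.0726

doubling time ≈ 9.5 years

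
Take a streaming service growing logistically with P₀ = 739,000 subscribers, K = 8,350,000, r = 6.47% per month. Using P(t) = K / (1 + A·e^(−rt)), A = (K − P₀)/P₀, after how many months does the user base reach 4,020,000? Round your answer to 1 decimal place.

t ≈ 34.9 months

A = (8350000 − 739000)/739000 = 10.29905
4020000 = 8350000/(1 + 10.29905·e^(−0.0647t)) → 1 + 10.29905·e^(−0.0647t) = 2.07711
e^(−0.0647t) = 0.104584 → t = ln(9.56171)/0.0647 = 2.25777/0.0647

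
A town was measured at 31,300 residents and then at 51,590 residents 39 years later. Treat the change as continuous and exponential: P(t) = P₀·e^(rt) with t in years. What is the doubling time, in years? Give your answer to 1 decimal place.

r = ln(51590/31300) / 39 = ln(1.64824) / 39 ≈ 0.012813 per year
doubling time = ln 2 / |r| = 0.69315 / 0.012813

doubling time ≈ 54.1 years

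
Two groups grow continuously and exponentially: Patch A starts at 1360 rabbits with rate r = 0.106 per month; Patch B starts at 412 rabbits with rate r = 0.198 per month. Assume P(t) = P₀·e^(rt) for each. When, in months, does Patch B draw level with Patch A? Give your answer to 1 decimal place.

t ≈ 13.0 months

1360·e^(0.106t) = 412·e^(0.198t)
1360/412 = e^((0.198 − 0.106)t) → ln(3.30097) = 0.092·t
t = 1.19422 / 0.092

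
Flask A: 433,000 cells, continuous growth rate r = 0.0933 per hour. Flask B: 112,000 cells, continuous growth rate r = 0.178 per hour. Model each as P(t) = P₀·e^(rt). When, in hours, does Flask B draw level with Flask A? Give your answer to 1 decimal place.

t ≈ 16.0 hours

433000·e^(0.0933t) = 112000·e^(0.178t)
433000/112000 = e^((0.178 − 0.0933)t) → ln(3.86607) = 0.0847·t
t = 1.35224 / 0.0847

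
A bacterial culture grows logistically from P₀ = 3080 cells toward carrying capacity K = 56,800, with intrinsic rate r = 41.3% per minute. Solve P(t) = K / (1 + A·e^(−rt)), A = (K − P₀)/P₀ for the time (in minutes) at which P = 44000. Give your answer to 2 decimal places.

t ≈ 9.91 minutes

A = (56800 − 3080)/3080 = 17.44156
44000 = 56800/(1 + 17.44156·e^(−0.413t)) → 1 + 17.44156·e^(−0.413t) = 1.29091
e^(−0.413t) = 0.016679 → t = ln(59.95536)/0.413 = 4.0936/0.413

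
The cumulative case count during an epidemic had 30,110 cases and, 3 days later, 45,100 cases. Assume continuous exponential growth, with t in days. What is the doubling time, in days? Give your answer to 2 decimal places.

r = ln(45100/30110) / 3 = ln(1.49784) / 3 ≈ 0.134675 per day
doubling time = ln 2 / |r| = 0.69315 / 0.134675

doubling time ≈ 5.15 days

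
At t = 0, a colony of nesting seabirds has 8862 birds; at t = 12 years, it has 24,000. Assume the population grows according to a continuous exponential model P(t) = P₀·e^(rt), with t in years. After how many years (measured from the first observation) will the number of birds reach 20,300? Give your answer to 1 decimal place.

t ≈ 10.0 years

r = ln(24000/8862) / 12 ≈ 0.083023 per year
t = ln(20300/8862) / r = 0.82885 / 0.083023 ≈ 9.983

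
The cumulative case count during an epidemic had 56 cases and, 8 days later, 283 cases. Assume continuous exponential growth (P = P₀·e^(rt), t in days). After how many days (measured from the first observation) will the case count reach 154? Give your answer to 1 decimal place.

t ≈ 5.0 days

r = ln(283/56) / 8 ≈ 0.202512 per day
t = ln(154/56) / r = 1.0116 / 0.202512 ≈ 4.995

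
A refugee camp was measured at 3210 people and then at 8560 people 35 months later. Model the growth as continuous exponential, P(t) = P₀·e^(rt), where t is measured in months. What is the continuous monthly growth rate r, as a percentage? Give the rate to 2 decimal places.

r ≈ 2.80% per month

8560 = 3210 · e^(r·35)
e^(35r) = 8560/3210 = 2.66667
r = ln(2.66667) / 35 = 0.98083 / 35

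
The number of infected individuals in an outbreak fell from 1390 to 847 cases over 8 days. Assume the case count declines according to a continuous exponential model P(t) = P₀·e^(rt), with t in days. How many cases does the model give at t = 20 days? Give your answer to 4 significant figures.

r = ln(847/1390) / 8 ≈ -0.06192 per day
P(20) = 1390 · e^(-0.06192·20) = 1390 · 0.28985 ≈ 402.89

≈ 402.9 cases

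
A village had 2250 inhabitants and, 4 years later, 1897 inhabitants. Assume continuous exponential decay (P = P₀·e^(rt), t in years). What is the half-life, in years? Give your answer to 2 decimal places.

r = ln(1897/2250) / 4 = ln(0.84311) / 4 ≈ -0.042664 per year
half-life = ln 2 / |r| = 0.69315 / 0.042664

half-life ≈ 16.25 years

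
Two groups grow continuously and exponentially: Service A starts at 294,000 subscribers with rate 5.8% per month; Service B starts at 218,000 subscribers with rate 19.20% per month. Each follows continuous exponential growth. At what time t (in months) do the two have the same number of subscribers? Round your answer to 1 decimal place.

t ≈ 2.2 months

294000·e^(0.058t) = 218000·e^(0.192t)
294000/218000 = e^((0.192 − 0.058)t) → ln(1.34862) = 0.134·t
t = 0.29908 / 0.134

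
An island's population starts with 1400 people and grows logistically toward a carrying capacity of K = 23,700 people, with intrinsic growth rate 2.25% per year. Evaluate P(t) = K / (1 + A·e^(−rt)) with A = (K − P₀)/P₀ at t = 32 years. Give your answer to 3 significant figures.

A = (23700 − 1400)/1400 = 15.92857
P(32) = 23700 / (1 + 15.92857·e^(−0.0225·32)) = 23700 / (1 + 15.92857·0.486752)
= 23700 / 8.75327 ≈ 2707.56

≈ 2,710 people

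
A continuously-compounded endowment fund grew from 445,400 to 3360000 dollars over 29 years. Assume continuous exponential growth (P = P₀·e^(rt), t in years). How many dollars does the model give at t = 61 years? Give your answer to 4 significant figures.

≈ 31,240,000 dollars

r = ln(3360000/445400) / 29 ≈ 0.06968 per year
P(61) = 445400 · e^(0.06968·61) = 445400 · 70.13959 ≈ 31240172.1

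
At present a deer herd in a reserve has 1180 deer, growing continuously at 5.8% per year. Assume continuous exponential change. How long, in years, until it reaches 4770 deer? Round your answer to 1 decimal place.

4770 = 1180 · e^(0.058·t)
t = ln(4770/1180) / 0.058 = ln(4.04237) / 0.058 = 1.39683 / 0.058

t ≈ 24.1 years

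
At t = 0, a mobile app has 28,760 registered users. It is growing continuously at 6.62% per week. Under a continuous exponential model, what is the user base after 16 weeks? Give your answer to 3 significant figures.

P(16) = 28760 · e^(0.0662·16) = 28760 · e^(1.0592)
= 28760 · 2.88406 ≈ 82945.65

≈ 82,900 registered users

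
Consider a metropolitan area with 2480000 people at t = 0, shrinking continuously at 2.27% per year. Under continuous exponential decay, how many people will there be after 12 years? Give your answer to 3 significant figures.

P(12) = 2480000 · e^(-0.0227·12) = 2480000 · e^(-0.2724)
= 2480000 · 0.76155 ≈ 1888642.96

≈ 1,890,000 people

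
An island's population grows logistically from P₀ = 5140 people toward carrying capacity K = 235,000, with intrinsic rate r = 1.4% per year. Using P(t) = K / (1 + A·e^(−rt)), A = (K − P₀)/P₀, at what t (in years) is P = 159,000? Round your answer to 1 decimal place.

A = (235000 − 5140)/5140 = 44.71984
159000 = 235000/(1 + 44.71984·e^(−0.014t)) → 1 + 44.71984·e^(−0.014t) = 1.47799
e^(−0.014t) = 0.010688 → t = ln(93.55862)/0.014 = 4.53859/0.014

t ≈ 324.2 years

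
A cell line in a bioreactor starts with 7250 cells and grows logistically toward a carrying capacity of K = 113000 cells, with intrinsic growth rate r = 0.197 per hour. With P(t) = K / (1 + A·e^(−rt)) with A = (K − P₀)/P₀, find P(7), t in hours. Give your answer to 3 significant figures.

A = (113000 − 7250)/7250 = 14.58621
P(7) = 113000 / (1 + 14.58621·e^(−0.197·7)) = 113000 / (1 + 14.58621·0.25183)
= 113000 / 4.67325 ≈ 24180.18

≈ 24,200 cells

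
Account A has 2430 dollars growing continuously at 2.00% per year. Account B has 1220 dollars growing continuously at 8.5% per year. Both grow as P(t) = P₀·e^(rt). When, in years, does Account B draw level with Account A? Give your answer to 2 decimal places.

2430·e^(0.02t) = 1220·e^(0.085t)
2430/1220 = e^((0.085 − 0.02)t) → ln(1.9918) = 0.065·t
t = 0.68904 / 0.065

t ≈ 10.60 years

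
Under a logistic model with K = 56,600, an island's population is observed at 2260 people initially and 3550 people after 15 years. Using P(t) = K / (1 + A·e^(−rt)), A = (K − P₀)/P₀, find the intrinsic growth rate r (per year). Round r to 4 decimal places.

r ≈ 0.0317 per year

A = (56600 − 2260)/2260 = 24.04425
3550 = 56600/(1 + 24.04425·e^(−r·15)) → e^(−15r) = (15.94366 − 1)/24.04425 = 0.621507
r = −ln(0.621507)/15 = 0.47561/15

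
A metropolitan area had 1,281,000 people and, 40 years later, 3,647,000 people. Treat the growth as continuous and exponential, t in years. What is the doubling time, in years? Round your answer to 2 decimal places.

r = ln(3647000/1281000) / 40 = ln(2.84699) / 40 ≈ 0.026157 per year
doubling time = ln 2 / |r| = 0.69315 / 0.026157

doubling time ≈ 26.50 years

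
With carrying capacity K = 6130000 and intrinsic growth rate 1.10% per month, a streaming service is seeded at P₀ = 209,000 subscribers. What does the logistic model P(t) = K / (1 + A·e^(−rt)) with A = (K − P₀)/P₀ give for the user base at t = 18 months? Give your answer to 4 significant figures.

A = (6130000 − 209000)/209000 = 28.33014
P(18) = 6130000 / (1 + 28.33014·e^(−0.011·18)) = 6130000 / (1 + 28.33014·0.82037)
= 6130000 / 24.2412 ≈ 252875.32

≈ 252,900 subscribers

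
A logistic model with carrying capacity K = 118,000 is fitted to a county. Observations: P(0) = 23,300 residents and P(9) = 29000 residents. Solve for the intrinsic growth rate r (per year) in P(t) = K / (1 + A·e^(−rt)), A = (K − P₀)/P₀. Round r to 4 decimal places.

r ≈ 0.0312 per year

A = (118000 − 23300)/23300 = 4.06438
29000 = 118000/(1 + 4.06438·e^(−r·9)) → e^(−9r) = (4.06897 − 1)/4.06438 = 0.755089
r = −ln(0.755089)/9 = 0.28092/9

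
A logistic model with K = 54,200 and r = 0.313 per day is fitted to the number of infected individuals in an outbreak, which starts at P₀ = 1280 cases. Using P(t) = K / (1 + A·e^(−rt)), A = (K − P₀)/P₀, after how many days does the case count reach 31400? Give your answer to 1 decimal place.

A = (54200 − 1280)/1280 = 41.34375
31400 = 54200/(1 + 41.34375·e^(−0.313t)) → 1 + 41.34375·e^(−0.313t) = 1.72611
e^(−0.313t) = 0.017563 → t = ln(56.93832)/0.313 = 4.04197/0.313

t ≈ 12.9 days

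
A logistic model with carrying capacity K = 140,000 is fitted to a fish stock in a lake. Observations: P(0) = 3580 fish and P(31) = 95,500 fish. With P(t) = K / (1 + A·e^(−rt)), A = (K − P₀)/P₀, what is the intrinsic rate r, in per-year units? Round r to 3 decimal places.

A = (140000 − 3580)/3580 = 38.10615
95500 = 140000/(1 + 38.10615·e^(−r·31)) → e^(−31r) = (1.46597 − 1)/38.10615 = 0.012228
r = −ln(0.012228)/31 = 4.40401/31

r ≈ 0.142 per year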